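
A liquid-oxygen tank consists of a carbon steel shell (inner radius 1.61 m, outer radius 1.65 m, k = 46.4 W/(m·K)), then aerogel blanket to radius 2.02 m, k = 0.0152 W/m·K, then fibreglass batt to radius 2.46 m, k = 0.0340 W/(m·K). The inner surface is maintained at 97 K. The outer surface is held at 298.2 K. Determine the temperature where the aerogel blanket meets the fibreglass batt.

T = 245.3 K

Resistance network (inner→outer):
  R_carbon steel = (1/1.61 − 1/1.65)/(4πk) = 0.01506/(4π·46.4) = 2.582×10^-5 K/W
  R_aerogel blanket = (1/1.65 − 1/2.02)/(4πk) = 0.1110/(4π·0.0152) = 0.5812 K/W
  R_fibreglass batt = (1/2.02 − 1/2.46)/(4πk) = 0.08855/(4π·0.0340) = 0.2072 K/W
ΣR = 2.582×10^-5 + 0.5812 + 0.2072 = 0.7884 K/W
Q = ΔT/ΣR = (97 K − 298.2 K)/0.7884 = -255.2 W
From the inner boundary to the aerogel blanket/fibreglass batt interface, ΣR_partial = 0.5812 K/W.
T_interface = T_in − Q·ΣR_partial = 97 K − (-255.2)(0.5812) = 245.3 K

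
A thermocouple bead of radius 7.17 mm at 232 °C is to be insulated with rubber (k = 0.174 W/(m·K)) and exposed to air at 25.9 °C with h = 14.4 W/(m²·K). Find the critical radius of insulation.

r_cr = 2.42 cm

For a sphere, r_cr = 2k_ins/h = 2·0.174/14.4 = 0.0242 m = 2.42 cm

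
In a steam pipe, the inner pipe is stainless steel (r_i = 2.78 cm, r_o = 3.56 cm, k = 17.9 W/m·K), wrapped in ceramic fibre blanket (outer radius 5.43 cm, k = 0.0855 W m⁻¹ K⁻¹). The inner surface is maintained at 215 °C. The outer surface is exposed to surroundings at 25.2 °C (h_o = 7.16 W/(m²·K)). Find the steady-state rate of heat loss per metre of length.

Q' = 159 W/m

Treat each layer as a resistance in series:
  R'_stainless steel = ln(0.0356/0.0278)/(2πk) = 0.2473/(2π·17.9) = 0.002199 m·K/W
  R'_ceramic fibre blanket = ln(0.0543/0.0356)/(2πk) = 0.4222/(2π·0.0855) = 0.7859 m·K/W
  R'_conv,out = 1/(2πr h) = 1/(2π·0.0543·7.16) = 0.4094 m·K/W
ΣR = 0.002199 + 0.7859 + 0.4094 = 1.197 m·K/W
Q' = ΔT/ΣR = (215 °C − 25.2 °C)/1.197 = 159 W/m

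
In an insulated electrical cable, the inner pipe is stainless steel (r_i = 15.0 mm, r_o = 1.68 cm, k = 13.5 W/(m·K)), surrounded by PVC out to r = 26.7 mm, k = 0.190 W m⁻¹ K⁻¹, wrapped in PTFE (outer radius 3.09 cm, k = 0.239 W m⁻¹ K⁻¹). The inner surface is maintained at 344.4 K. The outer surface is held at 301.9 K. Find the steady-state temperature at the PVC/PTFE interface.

T = 310.4 K

Resistance network (inner→outer):
  R'_stainless steel = ln(0.0168/0.0150)/(2πk) = 0.1133/(2π·13.5) = 0.001336 m·K/W
  R'_PVC = ln(0.0267/0.0168)/(2πk) = 0.4633/(2π·0.190) = 0.3881 m·K/W
  R'_PTFE = ln(0.0309/0.0267)/(2πk) = 0.1461/(2π·0.239) = 0.09729 m·K/W
ΣR = 0.001336 + 0.3881 + 0.09729 = 0.4867 m·K/W
Q' = ΔT/ΣR = (344.4 K − 301.9 K)/0.4867 = 87.32 W/m
From the inner boundary to the PVC/PTFE interface, ΣR_partial = 0.3894 m·K/W.
T_interface = T_in − Q'·ΣR_partial = 344.4 K − (87.32)(0.3894) = 310.4 K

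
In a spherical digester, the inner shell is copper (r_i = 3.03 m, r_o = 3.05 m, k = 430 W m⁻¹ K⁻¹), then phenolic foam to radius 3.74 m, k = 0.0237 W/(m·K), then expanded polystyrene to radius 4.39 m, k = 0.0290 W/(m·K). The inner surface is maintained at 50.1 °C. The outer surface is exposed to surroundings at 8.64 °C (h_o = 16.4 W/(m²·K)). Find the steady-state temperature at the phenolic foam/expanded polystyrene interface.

T = 23.1 °C

Treat each layer as a resistance in series:
  R_copper = (1/3.03 − 1/3.05)/(4πk) = 0.002164/(4π·430) = 4.005×10^-7 K/W
  R_phenolic foam = (1/3.05 − 1/3.74)/(4πk) = 0.06049/(4π·0.0237) = 0.2031 K/W
  R_expanded polystyrene = (1/3.74 − 1/4.39)/(4πk) = 0.03959/(4π·0.0290) = 0.1086 K/W
  R_conv,out = 1/(4πr²h) = 1/(4π·4.39²·16.4) = 2.518×10^-4 K/W
ΣR = 4.005×10^-7 + 0.2031 + 0.1086 + 2.518×10^-4 = 0.3120 K/W
Q = ΔT/ΣR = (50.1 °C − 8.64 °C)/0.3120 = 132.9 W
From the inner boundary to the phenolic foam/expanded polystyrene interface, ΣR_partial = 0.2031 K/W.
T_interface = T_in − Q·ΣR_partial = 50.1 °C − (132.9)(0.2031) = 23.1 °C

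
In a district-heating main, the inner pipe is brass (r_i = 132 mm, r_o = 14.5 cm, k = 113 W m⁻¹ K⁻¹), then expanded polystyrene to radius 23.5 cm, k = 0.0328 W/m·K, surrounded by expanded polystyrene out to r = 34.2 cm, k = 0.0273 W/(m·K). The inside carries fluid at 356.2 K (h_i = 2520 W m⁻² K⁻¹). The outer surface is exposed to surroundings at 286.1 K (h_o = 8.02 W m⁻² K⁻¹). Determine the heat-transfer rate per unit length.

Q' = 15.3 W/m

Treat each layer as a resistance in series:
  R'_conv,in = 1/(2πr h) = 1/(2π·0.132·2520) = 4.785×10^-4 m·K/W
  R'_brass = ln(0.145/0.132)/(2πk) = 0.09393/(2π·113) = 1.323×10^-4 m·K/W
  R'_expanded polystyrene = ln(0.235/0.145)/(2πk) = 0.4829/(2π·0.0328) = 2.343 m·K/W
  R'_expanded polystyrene = ln(0.342/0.235)/(2πk) = 0.3752/(2π·0.0273) = 2.188 m·K/W
  R'_conv,out = 1/(2πr h) = 1/(2π·0.342·8.02) = 0.05803 m·K/W
ΣR = 4.785×10^-4 + 1.323×10^-4 + 2.343 + 2.188 + 0.05803 = 4.590 m·K/W
Q' = ΔT/ΣR = (356.2 K − 286.1 K)/4.590 = 15.3 W/m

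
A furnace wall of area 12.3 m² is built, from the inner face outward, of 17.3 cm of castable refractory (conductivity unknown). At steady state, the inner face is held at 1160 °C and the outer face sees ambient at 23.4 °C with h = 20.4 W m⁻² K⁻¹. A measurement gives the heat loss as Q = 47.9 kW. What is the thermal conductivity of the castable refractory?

k = 0.712 W/m·K

ΣR = ΔT/Q = |1160 − 23.4|/47900 = 0.02373 K/W
Known resistances:
  R_conv,out = 1/(hA) = 1/(20.4·12.3) = 0.003985 K/W
R_castable refractory = ΣR − ΣR_known = 0.02373 − 0.003985 = 0.01975 K/W
L/(kA) = 0.01975 ⇒ k = 0.173/(0.01975·12.3) = 0.712 W/m·K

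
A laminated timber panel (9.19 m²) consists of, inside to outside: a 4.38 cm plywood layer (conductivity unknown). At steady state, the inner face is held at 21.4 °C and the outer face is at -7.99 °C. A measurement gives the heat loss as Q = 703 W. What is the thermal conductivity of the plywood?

ΣR = ΔT/Q = |21.4 − -7.99|/703 = 0.04181 K/W
L/(kA) = 0.04181 ⇒ k = 0.0438/(0.04181·9.19) = 0.114 W/m·K

k = 0.114 W/m·K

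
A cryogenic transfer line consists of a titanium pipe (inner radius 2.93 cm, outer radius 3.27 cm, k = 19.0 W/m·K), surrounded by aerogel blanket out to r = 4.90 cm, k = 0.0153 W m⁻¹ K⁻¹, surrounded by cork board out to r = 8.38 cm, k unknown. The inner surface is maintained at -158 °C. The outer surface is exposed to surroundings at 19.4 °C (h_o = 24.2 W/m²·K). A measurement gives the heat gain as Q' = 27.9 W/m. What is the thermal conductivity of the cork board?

k = 0.0412 W/m·K

ΣR = ΔT/Q' = |-158 − 19.4|/27.9 = 6.358 m·K/W
Known resistances:
  R'_titanium = ln(0.0327/0.0293)/(2πk) = 0.1098/(2π·19.0) = 9.196×10^-4 m·K/W
  R'_aerogel blanket = ln(0.0490/0.0327)/(2πk) = 0.4044/(2π·0.0153) = 4.207 m·K/W
  R'_conv,out = 1/(2πr h) = 1/(2π·0.0838·24.2) = 0.07848 m·K/W
R_cork board = ΣR − ΣR_known = 6.358 − 4.286 = 2.072 m·K/W
ln(r₂/r₁)/(2πk) = 2.072 ⇒ k = 0.5366/(2π·2.072) = 0.0412 W/m·K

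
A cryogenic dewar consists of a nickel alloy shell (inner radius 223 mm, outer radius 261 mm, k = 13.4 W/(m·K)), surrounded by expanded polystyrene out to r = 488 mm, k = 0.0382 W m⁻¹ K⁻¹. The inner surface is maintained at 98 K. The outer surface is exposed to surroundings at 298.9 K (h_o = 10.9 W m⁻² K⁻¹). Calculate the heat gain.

Series thermal resistances, inner to outer:
  R_nickel alloy = (1/0.223 − 1/0.261)/(4πk) = 0.6529/(4π·13.4) = 0.003877 K/W
  R_expanded polystyrene = (1/0.261 − 1/0.488)/(4πk) = 1.782/(4π·0.0382) = 3.713 K/W
  R_conv,out = 1/(4πr²h) = 1/(4π·0.488²·10.9) = 0.03066 K/W
ΣR = 0.003877 + 3.713 + 0.03066 = 3.748 K/W
Q = ΔT/ΣR = (98 K − 298.9 K)/3.748 = -53.6 W
(Negative Q ⇒ heat flows inward; heat gain = 53.6 W.)

Q = 53.6 W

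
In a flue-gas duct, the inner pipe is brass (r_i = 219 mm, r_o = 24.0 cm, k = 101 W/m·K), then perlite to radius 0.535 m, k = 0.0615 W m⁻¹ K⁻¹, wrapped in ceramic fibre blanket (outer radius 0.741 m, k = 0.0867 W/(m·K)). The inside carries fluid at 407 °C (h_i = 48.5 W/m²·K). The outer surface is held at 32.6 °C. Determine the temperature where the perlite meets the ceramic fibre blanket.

Resistance network (inner→outer):
  R'_conv,in = 1/(2πr h) = 1/(2π·0.219·48.5) = 0.01498 m·K/W
  R'_brass = ln(0.240/0.219)/(2πk) = 0.09157/(2π·101) = 1.443×10^-4 m·K/W
  R'_perlite = ln(0.535/0.240)/(2πk) = 0.8016/(2π·0.0615) = 2.075 m·K/W
  R'_ceramic fibre blanket = ln(0.741/0.535)/(2πk) = 0.3257/(2π·0.0867) = 0.5979 m·K/W
ΣR = 0.01498 + 1.443×10^-4 + 2.075 + 0.5979 = 2.688 m·K/W
Q' = ΔT/ΣR = (407 °C − 32.6 °C)/2.688 = 139.3 W/m
From the inner boundary to the perlite/ceramic fibre blanket interface, ΣR_partial = 2.090 m·K/W.
T_interface = T_in − Q'·ΣR_partial = 407 °C − (139.3)(2.090) = 116 °C

T = 116 °C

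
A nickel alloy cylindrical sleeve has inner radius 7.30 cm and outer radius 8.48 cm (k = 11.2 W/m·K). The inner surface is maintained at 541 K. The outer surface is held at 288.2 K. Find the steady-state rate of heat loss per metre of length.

Q' = 119 kW/m

Q' = 2πk·ΔT/ln(r₂/r₁) = 2π × 11.2 × 252.8 / ln(0.0848/0.0730) = 1.19×10^5 W/m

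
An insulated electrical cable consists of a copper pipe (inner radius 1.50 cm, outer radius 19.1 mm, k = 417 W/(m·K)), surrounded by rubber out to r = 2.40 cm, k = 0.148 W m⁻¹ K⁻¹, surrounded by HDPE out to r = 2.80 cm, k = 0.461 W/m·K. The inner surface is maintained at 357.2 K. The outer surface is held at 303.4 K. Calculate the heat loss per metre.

Q' = 180 W/m

Treat each layer as a resistance in series:
  R'_copper = ln(0.0191/0.0150)/(2πk) = 0.2416/(2π·417) = 9.223×10^-5 m·K/W
  R'_rubber = ln(0.0240/0.0191)/(2πk) = 0.2284/(2π·0.148) = 0.2456 m·K/W
  R'_HDPE = ln(0.0280/0.0240)/(2πk) = 0.1542/(2π·0.461) = 0.05322 m·K/W
ΣR = 9.223×10^-5 + 0.2456 + 0.05322 = 0.2989 m·K/W
Q' = ΔT/ΣR = (357.2 K − 303.4 K)/0.2989 = 180 W/m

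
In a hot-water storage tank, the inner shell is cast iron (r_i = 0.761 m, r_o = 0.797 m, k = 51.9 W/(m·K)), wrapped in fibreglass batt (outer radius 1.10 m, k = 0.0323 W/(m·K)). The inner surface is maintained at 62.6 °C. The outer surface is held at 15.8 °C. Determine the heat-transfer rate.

Q = 55.0 W

Treat each layer as a resistance in series:
  R_cast iron = (1/0.761 − 1/0.797)/(4πk) = 0.05936/(4π·51.9) = 9.101×10^-5 K/W
  R_fibreglass batt = (1/0.797 − 1/1.10)/(4πk) = 0.3456/(4π·0.0323) = 0.8515 K/W
ΣR = 9.101×10^-5 + 0.8515 = 0.8516 K/W
Q = ΔT/ΣR = (62.6 °C − 15.8 °C)/0.8516 = 55.0 W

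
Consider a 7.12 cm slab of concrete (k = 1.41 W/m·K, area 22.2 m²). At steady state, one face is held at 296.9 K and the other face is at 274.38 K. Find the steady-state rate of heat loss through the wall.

Q = kA·ΔT/L = 1.41 × 22.2 × |296.9 K − 274.38 K| / 0.0712 = 9900 W

Q = 9.90 kW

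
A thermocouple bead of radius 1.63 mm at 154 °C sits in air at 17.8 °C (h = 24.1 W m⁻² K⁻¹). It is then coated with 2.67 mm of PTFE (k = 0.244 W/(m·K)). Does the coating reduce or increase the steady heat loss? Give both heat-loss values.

Critical radius for a sphere: r_cr = 2k/h = 0.0202 m = 2.02 cm.
Outer radius after coating: r₂ = 0.00163 + 0.00267 = 0.00430 m.
Since r₁ < r_cr and r₂ ≤ r_cr, the coating moves toward the maximum at r_cr — heat loss rises.
Bare: R = 1/(4πr₁²h) = 1243 K/W; Q = 136.2/1243 = 0.110 W.
Coated: R = R_cond + R_conv = 302.8 K/W; Q = 136.2/302.8 = 0.450 W.

increases: 0.110 → 0.450 W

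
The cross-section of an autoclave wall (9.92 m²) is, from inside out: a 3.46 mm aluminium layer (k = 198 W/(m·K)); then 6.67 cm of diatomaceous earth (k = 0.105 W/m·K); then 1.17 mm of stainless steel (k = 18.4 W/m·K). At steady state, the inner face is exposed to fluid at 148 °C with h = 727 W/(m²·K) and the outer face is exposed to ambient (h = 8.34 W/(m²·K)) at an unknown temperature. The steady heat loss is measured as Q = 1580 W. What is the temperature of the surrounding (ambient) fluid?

Series resistances:
  R_conv,in = 1/(hA) = 1/(727·9.92) = 1.387×10^-4 K/W
  R_aluminium = L/(kA) = 0.00346/(198·9.92) = 1.762×10^-6 K/W
  R_diatomaceous earth = L/(kA) = 0.0667/(0.105·9.92) = 0.06404 K/W
  R_stainless steel = L/(kA) = 0.00117/(18.4·9.92) = 6.410×10^-6 K/W
  R_conv,out = 1/(hA) = 1/(8.34·9.92) = 0.01209 K/W
ΣR = 0.07627 K/W
ΔT = Q·ΣR = 1580 × 0.07627 = 120.5 K
Heat flows outward, so T_out = T_in − ΔT = 148 − 120.5 = 27.5 °C

T_out = 27.5 °C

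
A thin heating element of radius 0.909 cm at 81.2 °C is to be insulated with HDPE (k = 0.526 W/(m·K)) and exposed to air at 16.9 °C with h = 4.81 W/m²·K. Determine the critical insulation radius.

For a cylinder, r_cr = k_ins/h = 0.526/4.81 = 0.109 m = 10.9 cm

r_cr = 10.9 cm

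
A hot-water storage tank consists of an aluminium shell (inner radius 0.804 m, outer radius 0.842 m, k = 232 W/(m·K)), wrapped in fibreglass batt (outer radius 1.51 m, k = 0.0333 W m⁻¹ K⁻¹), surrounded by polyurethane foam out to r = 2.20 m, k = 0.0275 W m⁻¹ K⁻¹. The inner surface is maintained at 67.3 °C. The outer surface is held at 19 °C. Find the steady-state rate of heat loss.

Series thermal resistances, inner to outer:
  R_aluminium = (1/0.804 − 1/0.842)/(4πk) = 0.05613/(4π·232) = 1.925×10^-5 K/W
  R_fibreglass batt = (1/0.842 − 1/1.51)/(4πk) = 0.5254/(4π·0.0333) = 1.256 K/W
  R_polyurethane foam = (1/1.51 − 1/2.20)/(4πk) = 0.2077/(4π·0.0275) = 0.6010 K/W
ΣR = 1.925×10^-5 + 1.256 + 0.6010 = 1.857 K/W
Q = ΔT/ΣR = (67.3 °C − 19 °C)/1.857 = 26.0 W

Q = 26.0 W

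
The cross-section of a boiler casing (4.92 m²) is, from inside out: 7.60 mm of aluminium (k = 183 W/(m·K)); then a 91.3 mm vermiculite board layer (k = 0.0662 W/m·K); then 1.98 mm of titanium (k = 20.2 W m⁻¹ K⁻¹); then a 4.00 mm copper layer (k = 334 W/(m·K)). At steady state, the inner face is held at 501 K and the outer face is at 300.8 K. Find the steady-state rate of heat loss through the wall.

Series thermal resistances, inner to outer:
  R_aluminium = L/(kA) = 0.00760/(183·4.92) = 8.441×10^-6 K/W
  R_vermiculite board = L/(kA) = 0.0913/(0.0662·4.92) = 0.2803 K/W
  R_titanium = L/(kA) = 0.00198/(20.2·4.92) = 1.992×10^-5 K/W
  R_copper = L/(kA) = 0.00400/(334·4.92) = 2.434×10^-6 K/W
ΣR = 8.441×10^-6 + 0.2803 + 1.992×10^-5 + 2.434×10^-6 = 0.2803 K/W
Q = ΔT/ΣR = (501 K − 300.8 K)/0.2803 = 714 W

Q = 714 W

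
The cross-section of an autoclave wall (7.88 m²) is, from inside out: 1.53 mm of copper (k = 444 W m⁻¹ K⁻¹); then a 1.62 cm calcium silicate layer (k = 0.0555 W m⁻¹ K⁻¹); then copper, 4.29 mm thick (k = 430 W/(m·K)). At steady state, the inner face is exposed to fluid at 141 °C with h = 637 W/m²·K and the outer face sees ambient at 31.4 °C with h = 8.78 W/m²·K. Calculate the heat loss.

Q = 2120 W

Treat each layer as a resistance in series:
  R_conv,in = 1/(hA) = 1/(637·7.88) = 1.992×10^-4 K/W
  R_copper = L/(kA) = 0.00153/(444·7.88) = 4.373×10^-7 K/W
  R_calcium silicate = L/(kA) = 0.0162/(0.0555·7.88) = 0.03704 K/W
  R_copper = L/(kA) = 0.00429/(430·7.88) = 1.266×10^-6 K/W
  R_conv,out = 1/(hA) = 1/(8.78·7.88) = 0.01445 K/W
ΣR = 1.992×10^-4 + 4.373×10^-7 + 0.03704 + 1.266×10^-6 + 0.01445 = 0.05169 K/W
Q = ΔT/ΣR = (141 °C − 31.4 °C)/0.05169 = 2120 W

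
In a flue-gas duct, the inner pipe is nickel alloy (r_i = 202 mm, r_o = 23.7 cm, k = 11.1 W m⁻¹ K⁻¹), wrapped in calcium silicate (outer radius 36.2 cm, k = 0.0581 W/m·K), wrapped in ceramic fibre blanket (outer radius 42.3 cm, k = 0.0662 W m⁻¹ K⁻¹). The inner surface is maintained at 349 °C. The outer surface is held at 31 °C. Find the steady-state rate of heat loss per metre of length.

Treat each layer as a resistance in series:
  R'_nickel alloy = ln(0.237/0.202)/(2πk) = 0.1598/(2π·11.1) = 0.002291 m·K/W
  R'_calcium silicate = ln(0.362/0.237)/(2πk) = 0.4236/(2π·0.0581) = 1.160 m·K/W
  R'_ceramic fibre blanket = ln(0.423/0.362)/(2πk) = 0.1557/(2π·0.0662) = 0.3744 m·K/W
ΣR = 0.002291 + 1.160 + 0.3744 = 1.537 m·K/W
Q' = ΔT/ΣR = (349 °C − 31 °C)/1.537 = 207 W/m

Q' = 207 W/m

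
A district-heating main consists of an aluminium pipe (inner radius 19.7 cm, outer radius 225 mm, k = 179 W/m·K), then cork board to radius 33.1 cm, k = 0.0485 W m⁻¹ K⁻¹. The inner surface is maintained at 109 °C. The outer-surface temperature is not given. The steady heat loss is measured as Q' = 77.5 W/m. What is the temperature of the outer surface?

T_out = 10.8 °C

Sum the resistances:
  R'_aluminium = ln(0.225/0.197)/(2πk) = 0.1329/(2π·179) = 1.182×10^-4 m·K/W
  R'_cork board = ln(0.331/0.225)/(2πk) = 0.3860/(2π·0.0485) = 1.267 m·K/W
ΣR = 1.267 m·K/W
ΔT = Q'·ΣR = 77.5 × 1.267 = 98.19 K
Heat flows outward, so T_out = T_in − ΔT = 109 − 98.19 = 10.8 °C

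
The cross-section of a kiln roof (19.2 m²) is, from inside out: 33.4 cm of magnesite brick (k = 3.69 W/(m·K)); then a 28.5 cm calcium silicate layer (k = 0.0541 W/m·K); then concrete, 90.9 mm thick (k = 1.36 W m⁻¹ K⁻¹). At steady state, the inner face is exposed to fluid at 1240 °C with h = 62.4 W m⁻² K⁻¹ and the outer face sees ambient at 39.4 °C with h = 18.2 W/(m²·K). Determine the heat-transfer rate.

Q = 4.19 kW

Treat each layer as a resistance in series:
  R_conv,in = 1/(hA) = 1/(62.4·19.2) = 8.347×10^-4 K/W
  R_magnesite brick = L/(kA) = 0.334/(3.69·19.2) = 0.004714 K/W
  R_calcium silicate = L/(kA) = 0.285/(0.0541·19.2) = 0.2744 K/W
  R_concrete = L/(kA) = 0.0909/(1.36·19.2) = 0.003481 K/W
  R_conv,out = 1/(hA) = 1/(18.2·19.2) = 0.002862 K/W
ΣR = 8.347×10^-4 + 0.004714 + 0.2744 + 0.003481 + 0.002862 = 0.2863 K/W
Q = ΔT/ΣR = (1240 °C − 39.4 °C)/0.2863 = 4190 W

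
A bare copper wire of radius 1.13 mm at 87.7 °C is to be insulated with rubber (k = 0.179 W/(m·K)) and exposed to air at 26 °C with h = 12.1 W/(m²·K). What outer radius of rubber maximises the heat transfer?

For a cylinder, r_cr = k_ins/h = 0.179/12.1 = 0.0148 m = 1.48 cm

r_cr = 1.48 cm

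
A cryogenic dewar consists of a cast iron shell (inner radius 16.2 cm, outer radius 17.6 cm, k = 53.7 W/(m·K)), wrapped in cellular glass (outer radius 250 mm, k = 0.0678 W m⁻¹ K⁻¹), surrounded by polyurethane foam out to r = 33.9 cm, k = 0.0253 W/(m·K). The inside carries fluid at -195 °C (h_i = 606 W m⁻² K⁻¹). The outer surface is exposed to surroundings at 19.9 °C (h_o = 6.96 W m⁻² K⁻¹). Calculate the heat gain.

Q = 39.9 W

Resistance network (inner→outer):
  R_conv,in = 1/(4πr²h) = 1/(4π·0.162²·606) = 0.005004 K/W
  R_cast iron = (1/0.162 − 1/0.176)/(4πk) = 0.4910/(4π·53.7) = 7.276×10^-4 K/W
  R_cellular glass = (1/0.176 − 1/0.250)/(4πk) = 1.682/(4π·0.0678) = 1.974 K/W
  R_polyurethane foam = (1/0.250 − 1/0.339)/(4πk) = 1.050/(4π·0.0253) = 3.303 K/W
  R_conv,out = 1/(4πr²h) = 1/(4π·0.339²·6.96) = 0.09949 K/W
ΣR = 0.005004 + 7.276×10^-4 + 1.974 + 3.303 + 0.09949 = 5.382 K/W
Q = ΔT/ΣR = (-195 °C − 19.9 °C)/5.382 = -39.9 W
(Negative Q ⇒ heat flows inward; heat gain = 39.9 W.)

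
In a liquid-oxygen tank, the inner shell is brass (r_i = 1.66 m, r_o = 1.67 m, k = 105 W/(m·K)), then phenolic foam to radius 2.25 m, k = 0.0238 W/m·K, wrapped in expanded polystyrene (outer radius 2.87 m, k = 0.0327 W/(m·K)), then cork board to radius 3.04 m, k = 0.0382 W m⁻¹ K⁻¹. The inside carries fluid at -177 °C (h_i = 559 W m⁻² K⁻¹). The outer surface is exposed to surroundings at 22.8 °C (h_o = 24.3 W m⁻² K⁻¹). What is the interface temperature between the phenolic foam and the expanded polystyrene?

Resistance network (inner→outer):
  R_conv,in = 1/(4πr²h) = 1/(4π·1.66²·559) = 5.166×10^-5 K/W
  R_brass = (1/1.66 − 1/1.67)/(4πk) = 0.003607/(4π·105) = 2.734×10^-6 K/W
  R_phenolic foam = (1/1.67 − 1/2.25)/(4πk) = 0.1544/(4π·0.0238) = 0.5161 K/W
  R_expanded polystyrene = (1/2.25 − 1/2.87)/(4πk) = 0.09601/(4π·0.0327) = 0.2337 K/W
  R_cork board = (1/2.87 − 1/3.04)/(4πk) = 0.01948/(4π·0.0382) = 0.04059 K/W
  R_conv,out = 1/(4πr²h) = 1/(4π·3.04²·24.3) = 3.544×10^-4 K/W
ΣR = 5.166×10^-5 + 2.734×10^-6 + 0.5161 + 0.2337 + 0.04059 + 3.544×10^-4 = 0.7908 K/W
Q = ΔT/ΣR = (-177 °C − 22.8 °C)/0.7908 = -252.7 W
From the inner boundary to the phenolic foam/expanded polystyrene interface, ΣR_partial = 0.5162 K/W.
T_interface = T_in − Q·ΣR_partial = -177 °C − (-252.7)(0.5162) = -46.6 °C

T = -46.6 °C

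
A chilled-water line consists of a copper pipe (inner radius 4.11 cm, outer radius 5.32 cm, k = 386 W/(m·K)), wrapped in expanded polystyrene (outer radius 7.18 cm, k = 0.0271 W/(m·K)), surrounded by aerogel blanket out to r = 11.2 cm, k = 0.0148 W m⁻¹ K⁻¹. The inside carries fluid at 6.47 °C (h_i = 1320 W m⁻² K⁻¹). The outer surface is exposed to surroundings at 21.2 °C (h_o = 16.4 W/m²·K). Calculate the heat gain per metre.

Resistance network (inner→outer):
  R'_conv,in = 1/(2πr h) = 1/(2π·0.0411·1320) = 0.002934 m·K/W
  R'_copper = ln(0.0532/0.0411)/(2πk) = 0.2581/(2π·386) = 1.064×10^-4 m·K/W
  R'_expanded polystyrene = ln(0.0718/0.0532)/(2πk) = 0.2998/(2π·0.0271) = 1.761 m·K/W
  R'_aerogel blanket = ln(0.112/0.0718)/(2πk) = 0.4446/(2π·0.0148) = 4.781 m·K/W
  R'_conv,out = 1/(2πr h) = 1/(2π·0.112·16.4) = 0.08665 m·K/W
ΣR = 0.002934 + 1.064×10^-4 + 1.761 + 4.781 + 0.08665 = 6.632 m·K/W
Q' = ΔT/ΣR = (6.47 °C − 21.2 °C)/6.632 = -2.22 W/m
(Negative Q' ⇒ heat flows inward; heat gain = 2.22 W/m.)

Q' = 2.22 W/m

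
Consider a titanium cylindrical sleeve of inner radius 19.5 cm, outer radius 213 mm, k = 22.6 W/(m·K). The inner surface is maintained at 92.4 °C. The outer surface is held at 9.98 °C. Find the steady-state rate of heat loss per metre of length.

Q' = 2πk·ΔT/ln(r₂/r₁) = 2π × 22.6 × 82.42 / ln(0.213/0.195) = 1.33×10^5 W/m

Q' = 1.33×10^5 W/m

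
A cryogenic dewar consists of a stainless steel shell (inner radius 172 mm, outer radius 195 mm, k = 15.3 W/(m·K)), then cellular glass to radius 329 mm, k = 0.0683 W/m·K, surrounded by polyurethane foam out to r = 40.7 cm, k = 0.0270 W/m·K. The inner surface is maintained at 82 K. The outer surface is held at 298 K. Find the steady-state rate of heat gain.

Resistance network (inner→outer):
  R_stainless steel = (1/0.172 − 1/0.195)/(4πk) = 0.6857/(4π·15.3) = 0.003567 K/W
  R_cellular glass = (1/0.195 − 1/0.329)/(4πk) = 2.089/(4π·0.0683) = 2.434 K/W
  R_polyurethane foam = (1/0.329 − 1/0.407)/(4πk) = 0.5825/(4π·0.0270) = 1.717 K/W
ΣR = 0.003567 + 2.434 + 1.717 = 4.155 K/W
Q = ΔT/ΣR = (82 K − 298 K)/4.155 = -52.0 W
(Negative Q ⇒ heat flows inward; heat gain = 52.0 W.)

Q = 52.0 W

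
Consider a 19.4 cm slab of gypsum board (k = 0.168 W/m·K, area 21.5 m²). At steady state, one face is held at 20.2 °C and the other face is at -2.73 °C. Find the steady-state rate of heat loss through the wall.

Q = kA·ΔT/L = 0.168 × 21.5 × |20.2 °C − -2.73 °C| / 0.194 = 427 W

Q = 427 W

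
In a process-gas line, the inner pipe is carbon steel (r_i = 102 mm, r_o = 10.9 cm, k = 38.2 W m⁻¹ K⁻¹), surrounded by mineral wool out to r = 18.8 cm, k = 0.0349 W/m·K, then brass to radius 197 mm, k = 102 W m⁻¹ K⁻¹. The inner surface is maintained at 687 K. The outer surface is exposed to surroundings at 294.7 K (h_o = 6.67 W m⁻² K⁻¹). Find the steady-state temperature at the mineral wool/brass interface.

Series thermal resistances, inner to outer:
  R'_carbon steel = ln(0.109/0.102)/(2πk) = 0.06638/(2π·38.2) = 2.765×10^-4 m·K/W
  R'_mineral wool = ln(0.188/0.109)/(2πk) = 0.5451/(2π·0.0349) = 2.486 m·K/W
  R'_brass = ln(0.197/0.188)/(2πk) = 0.04676/(2π·102) = 7.296×10^-5 m·K/W
  R'_conv,out = 1/(2πr h) = 1/(2π·0.197·6.67) = 0.1211 m·K/W
ΣR = 2.765×10^-4 + 2.486 + 7.296×10^-5 + 0.1211 = 2.607 m·K/W
Q' = ΔT/ΣR = (687 K − 294.7 K)/2.607 = 150.5 W/m
From the inner boundary to the mineral wool/brass interface, ΣR_partial = 2.486 m·K/W.
T_interface = T_in − Q'·ΣR_partial = 687 K − (150.5)(2.486) = 312.9 K

T = 312.9 K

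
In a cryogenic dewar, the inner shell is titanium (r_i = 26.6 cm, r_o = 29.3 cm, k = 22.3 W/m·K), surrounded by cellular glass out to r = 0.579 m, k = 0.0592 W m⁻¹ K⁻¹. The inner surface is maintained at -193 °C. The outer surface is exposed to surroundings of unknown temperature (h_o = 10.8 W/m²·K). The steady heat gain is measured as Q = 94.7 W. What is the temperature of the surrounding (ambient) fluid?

Sum the resistances:
  R_titanium = (1/0.266 − 1/0.293)/(4πk) = 0.3464/(4π·22.3) = 0.001236 K/W
  R_cellular glass = (1/0.293 − 1/0.579)/(4πk) = 1.686/(4π·0.0592) = 2.266 K/W
  R_conv,out = 1/(4πr²h) = 1/(4π·0.579²·10.8) = 0.02198 K/W
ΣR = 2.289 K/W
ΔT = Q·ΣR = 94.7 × 2.289 = 216.8 K
Heat flows inward, so T_out = T_in + ΔT = -193 + 216.8 = 23.8 °C

T_out = 23.8 °C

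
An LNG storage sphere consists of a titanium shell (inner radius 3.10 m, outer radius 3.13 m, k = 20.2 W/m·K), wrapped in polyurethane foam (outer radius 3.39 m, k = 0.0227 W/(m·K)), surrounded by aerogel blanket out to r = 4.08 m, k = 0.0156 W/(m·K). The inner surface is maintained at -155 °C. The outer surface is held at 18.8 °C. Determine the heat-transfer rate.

Resistance network (inner→outer):
  R_titanium = (1/3.10 − 1/3.13)/(4πk) = 0.003092/(4π·20.2) = 1.218×10^-5 K/W
  R_polyurethane foam = (1/3.13 − 1/3.39)/(4πk) = 0.02450/(4π·0.0227) = 0.08590 K/W
  R_aerogel blanket = (1/3.39 − 1/4.08)/(4πk) = 0.04989/(4π·0.0156) = 0.2545 K/W
ΣR = 1.218×10^-5 + 0.08590 + 0.2545 = 0.3404 K/W
Q = ΔT/ΣR = (-155 °C − 18.8 °C)/0.3404 = -511 W
(Negative Q ⇒ heat flows inward; heat gain = 511 W.)

Q = 511 W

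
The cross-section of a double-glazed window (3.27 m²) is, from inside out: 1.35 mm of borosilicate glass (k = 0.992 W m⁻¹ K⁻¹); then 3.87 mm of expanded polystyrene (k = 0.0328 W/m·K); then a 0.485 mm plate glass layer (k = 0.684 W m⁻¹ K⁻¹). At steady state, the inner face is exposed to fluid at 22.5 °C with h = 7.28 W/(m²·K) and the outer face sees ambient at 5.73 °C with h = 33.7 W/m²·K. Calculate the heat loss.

Q = 191 W

Resistance network (inner→outer):
  R_conv,in = 1/(hA) = 1/(7.28·3.27) = 0.04201 K/W
  R_borosilicate glass = L/(kA) = 0.00135/(0.992·3.27) = 4.162×10^-4 K/W
  R_expanded polystyrene = L/(kA) = 0.00387/(0.0328·3.27) = 0.03608 K/W
  R_plate glass = L/(kA) = 4.85×10^-4/(0.684·3.27) = 2.168×10^-4 K/W
  R_conv,out = 1/(hA) = 1/(33.7·3.27) = 0.009074 K/W
ΣR = 0.04201 + 4.162×10^-4 + 0.03608 + 2.168×10^-4 + 0.009074 = 0.08780 K/W
Q = ΔT/ΣR = (22.5 °C − 5.73 °C)/0.08780 = 191 W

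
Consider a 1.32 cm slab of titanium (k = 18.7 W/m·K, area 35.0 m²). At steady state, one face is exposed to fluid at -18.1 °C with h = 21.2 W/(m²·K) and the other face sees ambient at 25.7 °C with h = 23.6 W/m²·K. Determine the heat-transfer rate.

Treat each layer as a resistance in series:
  R_conv,in = 1/(hA) = 1/(21.2·35.0) = 0.001348 K/W
  R_titanium = L/(kA) = 0.0132/(18.7·35.0) = 2.017×10^-5 K/W
  R_conv,out = 1/(hA) = 1/(23.6·35.0) = 0.001211 K/W
ΣR = 0.001348 + 2.017×10^-5 + 0.001211 = 0.002579 K/W
Q = ΔT/ΣR = (-18.1 °C − 25.7 °C)/0.002579 = -17000 W
(Negative Q ⇒ heat flows inward; heat gain = 17000 W.)

Q = 17000 W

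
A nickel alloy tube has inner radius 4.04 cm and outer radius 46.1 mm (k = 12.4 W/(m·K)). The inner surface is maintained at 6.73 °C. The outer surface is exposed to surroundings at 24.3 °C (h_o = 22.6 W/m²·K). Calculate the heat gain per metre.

Q' = 114 W/m

Series thermal resistances, inner to outer:
  R'_nickel alloy = ln(0.0461/0.0404)/(2πk) = 0.1320/(2π·12.4) = 0.001694 m·K/W
  R'_conv,out = 1/(2πr h) = 1/(2π·0.0461·22.6) = 0.1528 m·K/W
ΣR = 0.001694 + 0.1528 = 0.1545 m·K/W
Q' = ΔT/ΣR = (6.73 °C − 24.3 °C)/0.1545 = -114 W/m
(Negative Q' ⇒ heat flows inward; heat gain = 114 W/m.)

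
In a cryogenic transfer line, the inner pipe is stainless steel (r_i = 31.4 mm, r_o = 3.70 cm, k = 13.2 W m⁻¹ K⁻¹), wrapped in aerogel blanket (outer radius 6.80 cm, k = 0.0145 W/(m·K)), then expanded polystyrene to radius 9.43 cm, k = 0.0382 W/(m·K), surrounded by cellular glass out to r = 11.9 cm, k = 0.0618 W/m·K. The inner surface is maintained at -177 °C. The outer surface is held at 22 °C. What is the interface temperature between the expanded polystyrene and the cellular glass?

T = 8.2 °C

Treat each layer as a resistance in series:
  R'_stainless steel = ln(0.0370/0.0314)/(2πk) = 0.1641/(2π·13.2) = 0.001979 m·K/W
  R'_aerogel blanket = ln(0.0680/0.0370)/(2πk) = 0.6086/(2π·0.0145) = 6.680 m·K/W
  R'_expanded polystyrene = ln(0.0943/0.0680)/(2πk) = 0.3270/(2π·0.0382) = 1.362 m·K/W
  R'_cellular glass = ln(0.119/0.0943)/(2πk) = 0.2326/(2π·0.0618) = 0.5991 m·K/W
ΣR = 0.001979 + 6.680 + 1.362 + 0.5991 = 8.643 m·K/W
Q' = ΔT/ΣR = (-177 °C − 22 °C)/8.643 = -23.02 W/m
From the inner boundary to the expanded polystyrene/cellular glass interface, ΣR_partial = 8.044 m·K/W.
T_interface = T_in − Q'·ΣR_partial = -177 °C − (-23.02)(8.044) = 8.2 °C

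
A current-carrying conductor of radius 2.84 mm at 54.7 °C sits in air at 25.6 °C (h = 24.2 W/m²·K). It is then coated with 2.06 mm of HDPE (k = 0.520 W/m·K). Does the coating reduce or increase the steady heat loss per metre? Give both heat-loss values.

Critical radius for a cylinder: r_cr = k/h = 0.0215 m = 2.15 cm.
Outer radius after coating: r₂ = 0.00284 + 0.00206 = 0.00490 m.
Since r₁ < r_cr and r₂ ≤ r_cr, the coating moves toward the maximum at r_cr — heat loss rises.
Bare: R = 1/(2πr₁h) = 2.316 m·K/W; Q = 29.1/2.316 = 12.6 W/m.
Coated: R = R_cond + R_conv = 1.509 m·K/W; Q = 29.1/1.509 = 19.3 W/m.

increases: 12.6 → 19.3 W/m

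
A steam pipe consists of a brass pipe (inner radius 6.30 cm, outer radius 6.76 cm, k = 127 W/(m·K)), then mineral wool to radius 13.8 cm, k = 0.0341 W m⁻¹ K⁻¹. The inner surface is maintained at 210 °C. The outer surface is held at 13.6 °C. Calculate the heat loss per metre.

Q' = 59.0 W/m

Resistance network (inner→outer):
  R'_brass = ln(0.0676/0.0630)/(2πk) = 0.07047/(2π·127) = 8.832×10^-5 m·K/W
  R'_mineral wool = ln(0.138/0.0676)/(2πk) = 0.7136/(2π·0.0341) = 3.331 m·K/W
ΣR = 8.832×10^-5 + 3.331 = 3.331 m·K/W
Q' = ΔT/ΣR = (210 °C − 13.6 °C)/3.331 = 59.0 W/m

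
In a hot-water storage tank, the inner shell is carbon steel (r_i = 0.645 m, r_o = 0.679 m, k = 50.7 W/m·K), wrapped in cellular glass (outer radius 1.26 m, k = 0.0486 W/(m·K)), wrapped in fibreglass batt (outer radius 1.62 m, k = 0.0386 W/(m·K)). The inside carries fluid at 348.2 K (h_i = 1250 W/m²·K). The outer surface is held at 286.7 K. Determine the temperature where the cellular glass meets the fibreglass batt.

Resistance network (inner→outer):
  R_conv,in = 1/(4πr²h) = 1/(4π·0.645²·1250) = 1.530×10^-4 K/W
  R_carbon steel = (1/0.645 − 1/0.679)/(4πk) = 0.07763/(4π·50.7) = 1.219×10^-4 K/W
  R_cellular glass = (1/0.679 − 1/1.26)/(4πk) = 0.6791/(4π·0.0486) = 1.112 K/W
  R_fibreglass batt = (1/1.26 − 1/1.62)/(4πk) = 0.1764/(4π·0.0386) = 0.3636 K/W
ΣR = 1.530×10^-4 + 1.219×10^-4 + 1.112 + 0.3636 = 1.476 K/W
Q = ΔT/ΣR = (348.2 K − 286.7 K)/1.476 = 41.67 W
From the inner boundary to the cellular glass/fibreglass batt interface, ΣR_partial = 1.112 K/W.
T_interface = T_in − Q·ΣR_partial = 348.2 K − (41.67)(1.112) = 301.9 K

T = 301.9 K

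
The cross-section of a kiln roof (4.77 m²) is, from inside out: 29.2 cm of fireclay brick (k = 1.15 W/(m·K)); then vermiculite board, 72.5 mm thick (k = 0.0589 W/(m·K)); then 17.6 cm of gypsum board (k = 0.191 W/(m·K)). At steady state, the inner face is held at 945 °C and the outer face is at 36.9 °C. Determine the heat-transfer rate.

Q = 1800 W

Treat each layer as a resistance in series:
  R_fireclay brick = L/(kA) = 0.292/(1.15·4.77) = 0.05323 K/W
  R_vermiculite board = L/(kA) = 0.0725/(0.0589·4.77) = 0.2581 K/W
  R_gypsum board = L/(kA) = 0.176/(0.191·4.77) = 0.1932 K/W
ΣR = 0.05323 + 0.2581 + 0.1932 = 0.5045 K/W
Q = ΔT/ΣR = (945 °C − 36.9 °C)/0.5045 = 1800 W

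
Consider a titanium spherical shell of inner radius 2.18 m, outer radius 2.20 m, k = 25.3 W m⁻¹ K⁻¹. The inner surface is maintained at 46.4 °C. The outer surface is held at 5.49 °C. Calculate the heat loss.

Q = 4πk·ΔT/(1/r₁ − 1/r₂) = 4π × 25.3 × 40.91 / (1/2.18 − 1/2.20) = 3.12×10^6 W

Q = 3.12×10^6 W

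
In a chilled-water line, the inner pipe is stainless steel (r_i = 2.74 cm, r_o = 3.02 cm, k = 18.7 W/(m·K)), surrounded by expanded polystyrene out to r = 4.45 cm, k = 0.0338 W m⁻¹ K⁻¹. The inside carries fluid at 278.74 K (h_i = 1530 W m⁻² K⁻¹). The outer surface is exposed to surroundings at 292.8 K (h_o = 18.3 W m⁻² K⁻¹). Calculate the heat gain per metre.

Treat each layer as a resistance in series:
  R'_conv,in = 1/(2πr h) = 1/(2π·0.0274·1530) = 0.003796 m·K/W
  R'_stainless steel = ln(0.0302/0.0274)/(2πk) = 0.09730/(2π·18.7) = 8.281×10^-4 m·K/W
  R'_expanded polystyrene = ln(0.0445/0.0302)/(2πk) = 0.3876/(2π·0.0338) = 1.825 m·K/W
  R'_conv,out = 1/(2πr h) = 1/(2π·0.0445·18.3) = 0.1954 m·K/W
ΣR = 0.003796 + 8.281×10^-4 + 1.825 + 0.1954 = 2.025 m·K/W
Q' = ΔT/ΣR = (278.74 K − 292.8 K)/2.025 = -6.94 W/m
(Negative Q' ⇒ heat flows inward; heat gain = 6.94 W/m.)

Q' = 6.94 W/m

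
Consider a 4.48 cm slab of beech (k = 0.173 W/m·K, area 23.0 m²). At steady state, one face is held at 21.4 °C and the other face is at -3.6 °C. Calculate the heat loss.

Q = 2.22 kW

Q = kA·ΔT/L = 0.173 × 23.0 × |21.4 °C − -3.6 °C| / 0.0448 = 2220 W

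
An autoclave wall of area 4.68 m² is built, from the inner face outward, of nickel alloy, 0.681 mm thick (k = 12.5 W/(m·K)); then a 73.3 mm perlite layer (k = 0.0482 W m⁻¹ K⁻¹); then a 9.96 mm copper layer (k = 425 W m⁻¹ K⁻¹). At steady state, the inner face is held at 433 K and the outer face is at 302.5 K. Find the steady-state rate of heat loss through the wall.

Treat each layer as a resistance in series:
  R_nickel alloy = L/(kA) = 6.81×10^-4/(12.5·4.68) = 1.164×10^-5 K/W
  R_perlite = L/(kA) = 0.0733/(0.0482·4.68) = 0.3249 K/W
  R_copper = L/(kA) = 0.00996/(425·4.68) = 5.008×10^-6 K/W
ΣR = 1.164×10^-5 + 0.3249 + 5.008×10^-6 = 0.3249 K/W
Q = ΔT/ΣR = (433 K − 302.5 K)/0.3249 = 402 W

Q = 402 W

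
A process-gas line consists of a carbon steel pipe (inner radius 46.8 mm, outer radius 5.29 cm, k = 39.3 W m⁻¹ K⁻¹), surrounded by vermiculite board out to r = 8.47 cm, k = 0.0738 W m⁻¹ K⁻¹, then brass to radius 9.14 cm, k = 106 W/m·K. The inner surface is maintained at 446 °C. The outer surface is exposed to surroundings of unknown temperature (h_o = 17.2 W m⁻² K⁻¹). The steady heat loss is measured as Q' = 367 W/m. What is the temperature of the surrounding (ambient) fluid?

T_out = 36.1 °C

Sum the resistances:
  R'_carbon steel = ln(0.0529/0.0468)/(2πk) = 0.1225/(2π·39.3) = 4.962×10^-4 m·K/W
  R'_vermiculite board = ln(0.0847/0.0529)/(2πk) = 0.4707/(2π·0.0738) = 1.015 m·K/W
  R'_brass = ln(0.0914/0.0847)/(2πk) = 0.07613/(2π·106) = 1.143×10^-4 m·K/W
  R'_conv,out = 1/(2πr h) = 1/(2π·0.0914·17.2) = 0.1012 m·K/W
ΣR = 1.117 m·K/W
ΔT = Q'·ΣR = 367 × 1.117 = 409.9 K
Heat flows outward, so T_out = T_in − ΔT = 446 − 409.9 = 36.1 °C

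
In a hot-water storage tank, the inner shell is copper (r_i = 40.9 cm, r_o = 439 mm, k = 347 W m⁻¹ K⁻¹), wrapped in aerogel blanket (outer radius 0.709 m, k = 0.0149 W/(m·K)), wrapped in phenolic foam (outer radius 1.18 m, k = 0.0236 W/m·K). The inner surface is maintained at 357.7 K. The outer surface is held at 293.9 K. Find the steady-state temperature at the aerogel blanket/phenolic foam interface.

T = 312.4 K

Series thermal resistances, inner to outer:
  R_copper = (1/0.409 − 1/0.439)/(4πk) = 0.1671/(4π·347) = 3.832×10^-5 K/W
  R_aerogel blanket = (1/0.439 − 1/0.709)/(4πk) = 0.8675/(4π·0.0149) = 4.633 K/W
  R_phenolic foam = (1/0.709 − 1/1.18)/(4πk) = 0.5630/(4π·0.0236) = 1.898 K/W
ΣR = 3.832×10^-5 + 4.633 + 1.898 = 6.531 K/W
Q = ΔT/ΣR = (357.7 K − 293.9 K)/6.531 = 9.769 W
From the inner boundary to the aerogel blanket/phenolic foam interface, ΣR_partial = 4.633 K/W.
T_interface = T_in − Q·ΣR_partial = 357.7 K − (9.769)(4.633) = 312.4 K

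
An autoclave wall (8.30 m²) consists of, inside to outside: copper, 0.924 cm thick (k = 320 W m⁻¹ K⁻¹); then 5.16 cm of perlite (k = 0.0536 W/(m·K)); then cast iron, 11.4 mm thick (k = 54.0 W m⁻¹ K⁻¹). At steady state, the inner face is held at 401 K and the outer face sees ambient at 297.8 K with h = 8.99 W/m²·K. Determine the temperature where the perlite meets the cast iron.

Series thermal resistances, inner to outer:
  R_copper = L/(kA) = 0.00924/(320·8.30) = 3.479×10^-6 K/W
  R_perlite = L/(kA) = 0.0516/(0.0536·8.30) = 0.1160 K/W
  R_cast iron = L/(kA) = 0.0114/(54.0·8.30) = 2.544×10^-5 K/W
  R_conv,out = 1/(hA) = 1/(8.99·8.30) = 0.01340 K/W
ΣR = 3.479×10^-6 + 0.1160 + 2.544×10^-5 + 0.01340 = 0.1294 K/W
Q = ΔT/ΣR = (401 K − 297.8 K)/0.1294 = 797.5 W
From the inner boundary to the perlite/cast iron interface, ΣR_partial = 0.1160 K/W.
T_interface = T_in − Q·ΣR_partial = 401 K − (797.5)(0.1160) = 308.5 K

T = 308.5 K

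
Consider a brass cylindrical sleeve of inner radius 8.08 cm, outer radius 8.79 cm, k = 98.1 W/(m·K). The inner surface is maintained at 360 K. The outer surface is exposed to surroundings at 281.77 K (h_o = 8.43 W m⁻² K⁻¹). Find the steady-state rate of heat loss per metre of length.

Series thermal resistances, inner to outer:
  R'_brass = ln(0.0879/0.0808)/(2πk) = 0.08422/(2π·98.1) = 1.366×10^-4 m·K/W
  R'_conv,out = 1/(2πr h) = 1/(2π·0.0879·8.43) = 0.2148 m·K/W
ΣR = 1.366×10^-4 + 0.2148 = 0.2149 m·K/W
Q' = ΔT/ΣR = (360 K − 281.77 K)/0.2149 = 364 W/m

Q' = 364 W/m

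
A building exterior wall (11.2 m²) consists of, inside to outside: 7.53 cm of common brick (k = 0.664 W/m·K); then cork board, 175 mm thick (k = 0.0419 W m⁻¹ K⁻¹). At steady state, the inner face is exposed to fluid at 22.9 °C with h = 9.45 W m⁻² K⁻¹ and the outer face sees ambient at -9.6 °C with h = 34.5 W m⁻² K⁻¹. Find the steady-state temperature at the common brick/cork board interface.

Series thermal resistances, inner to outer:
  R_conv,in = 1/(hA) = 1/(9.45·11.2) = 0.009448 K/W
  R_common brick = L/(kA) = 0.0753/(0.664·11.2) = 0.01013 K/W
  R_cork board = L/(kA) = 0.175/(0.0419·11.2) = 0.3729 K/W
  R_conv,out = 1/(hA) = 1/(34.5·11.2) = 0.002588 K/W
ΣR = 0.009448 + 0.01013 + 0.3729 + 0.002588 = 0.3951 K/W
Q = ΔT/ΣR = (22.9 °C − -9.6 °C)/0.3951 = 82.26 W
From the inner boundary to the common brick/cork board interface, ΣR_partial = 0.01958 K/W.
T_interface = T_in − Q·ΣR_partial = 22.9 °C − (82.26)(0.01958) = 21.3 °C

T = 21.3 °C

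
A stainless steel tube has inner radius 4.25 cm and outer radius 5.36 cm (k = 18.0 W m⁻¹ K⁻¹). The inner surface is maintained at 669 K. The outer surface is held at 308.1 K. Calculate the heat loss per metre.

Q' = 176 kW/m

Q' = 2πk·ΔT/ln(r₂/r₁) = 2π × 18.0 × 360.9 / ln(0.0536/0.0425) = 1.76×10^5 W/m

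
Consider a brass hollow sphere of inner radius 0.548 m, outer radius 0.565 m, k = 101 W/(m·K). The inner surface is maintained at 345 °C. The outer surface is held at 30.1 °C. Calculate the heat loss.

Q = 4πk·ΔT/(1/r₁ − 1/r₂) = 4π × 101 × 314.9 / (1/0.548 − 1/0.565) = 7.28×10^6 W

Q = 7.28×10^6 W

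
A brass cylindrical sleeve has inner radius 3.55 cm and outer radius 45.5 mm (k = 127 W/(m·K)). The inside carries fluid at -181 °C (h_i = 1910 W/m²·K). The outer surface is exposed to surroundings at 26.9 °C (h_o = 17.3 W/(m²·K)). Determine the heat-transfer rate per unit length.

Resistance network (inner→outer):
  R'_conv,in = 1/(2πr h) = 1/(2π·0.0355·1910) = 0.002347 m·K/W
  R'_brass = ln(0.0455/0.0355)/(2πk) = 0.2482/(2π·127) = 3.110×10^-4 m·K/W
  R'_conv,out = 1/(2πr h) = 1/(2π·0.0455·17.3) = 0.2022 m·K/W
ΣR = 0.002347 + 3.110×10^-4 + 0.2022 = 0.2049 m·K/W
Q' = ΔT/ΣR = (-181 °C − 26.9 °C)/0.2049 = -1010 W/m
(Negative Q' ⇒ heat flows inward; heat gain = 1010 W/m.)

Q' = 1010 W/m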